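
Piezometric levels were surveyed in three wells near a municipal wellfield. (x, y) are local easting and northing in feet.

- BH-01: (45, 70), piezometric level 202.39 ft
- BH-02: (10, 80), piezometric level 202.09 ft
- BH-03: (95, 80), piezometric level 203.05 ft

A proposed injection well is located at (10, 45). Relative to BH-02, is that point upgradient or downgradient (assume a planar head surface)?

downgradient

With h = a·x + b·y + c and BH-01 as origin, the differences give:
  (-35)·a + 10·b = -0.30
  50·a + 10·b = +0.66
Eliminate b (×10 and ×10, subtract): -850·a = -9.600 → a = ∂h/∂x = +0.01129
Back-substitute: b = ∂h/∂y = +0.009529.
Head at (10, 45) = 202.39 + (+0.01129)·(-35) + (+0.009529)·(-25) = 201.76 ft.
That is lower than the 202.09 ft at BH-02, so the point is downgradient.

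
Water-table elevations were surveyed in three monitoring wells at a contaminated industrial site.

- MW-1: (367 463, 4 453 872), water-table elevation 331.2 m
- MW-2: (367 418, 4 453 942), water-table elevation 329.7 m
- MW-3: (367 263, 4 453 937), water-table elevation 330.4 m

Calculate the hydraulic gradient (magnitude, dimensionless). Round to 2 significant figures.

0.024

Taking MW-1 as reference: MW-2−MW-1 = (-45, 70, -1.5); MW-3−MW-1 = (-200, 65, -0.8).
Determinant of the coordinate differences = (-45)·65 − (-200)·70 = 11075.
∂h/∂x = [(-1.5)·65 − (-0.8)·70] / 11075 = -0.003747
∂h/∂y = [(-45)·(-0.8) − (-200)·(-1.5)] / 11075 = -0.02384
|∇h| = √(-0.003747² + -0.02384²) = 0.02413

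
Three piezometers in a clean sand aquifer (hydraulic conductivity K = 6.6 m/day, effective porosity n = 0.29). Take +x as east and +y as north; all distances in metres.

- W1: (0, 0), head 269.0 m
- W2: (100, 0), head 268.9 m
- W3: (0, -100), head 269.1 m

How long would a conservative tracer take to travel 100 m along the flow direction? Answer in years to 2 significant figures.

∂h/∂x = (268.9 − 269.0) / (100 − 0) = -0.001000
∂h/∂y = (269.1 − 269.0) / (-100 − 0) = -0.001000
|∇h| = √(-0.001000² + -0.001000²) = 0.001414
Seepage velocity v = K·i/n = 6.6 × 0.001414 / 0.29 = 0.03218 m/day.
t = 100 / 0.03218 = 3108 days = 8.51 years.

8.5 years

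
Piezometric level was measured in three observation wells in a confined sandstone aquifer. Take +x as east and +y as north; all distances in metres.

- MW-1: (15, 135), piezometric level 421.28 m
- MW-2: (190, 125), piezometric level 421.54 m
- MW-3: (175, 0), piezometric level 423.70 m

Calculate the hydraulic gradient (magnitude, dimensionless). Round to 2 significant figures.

0.017

Taking MW-1 as reference: MW-2−MW-1 = (175, -10, +0.26); MW-3−MW-1 = (160, -135, +2.42).
Solve a·Δx + b·Δy = Δh: det = 175·(-135) − 160·(-10) = -22025.
∂h/∂x = [(+0.26)·(-135) − (+2.42)·(-10)] / -22025 = +0.0004949
∂h/∂y = [175·(+2.42) − 160·(+0.26)] / -22025 = -0.01734
|∇h| = √(0.0004949² + -0.01734²) = 0.01735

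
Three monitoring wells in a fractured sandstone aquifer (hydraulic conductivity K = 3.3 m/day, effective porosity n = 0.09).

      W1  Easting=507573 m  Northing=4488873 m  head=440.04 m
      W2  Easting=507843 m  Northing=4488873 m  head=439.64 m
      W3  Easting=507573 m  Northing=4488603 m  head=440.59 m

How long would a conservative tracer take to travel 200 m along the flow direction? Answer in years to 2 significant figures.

∂h/∂x = (439.64 − 440.04) / (507843 − 507573) = -0.001481
∂h/∂y = (440.59 − 440.04) / (4488603 − 4488873) = -0.002037
|∇h| = √(-0.001481² + -0.002037²) = 0.002518
Seepage velocity v = K·i/n = 3.3 × 0.002518 / 0.09 = 0.09233 m/day.
t = 200 / 0.09233 = 2166 days = 5.93 years.

5.9 years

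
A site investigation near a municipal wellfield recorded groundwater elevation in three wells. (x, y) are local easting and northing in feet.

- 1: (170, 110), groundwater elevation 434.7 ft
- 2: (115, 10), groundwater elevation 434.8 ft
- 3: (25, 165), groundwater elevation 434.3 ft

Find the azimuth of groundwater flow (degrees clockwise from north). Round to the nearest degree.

317°

With h = a·x + b·y + c and 1 as origin, the differences give:
  (-55)·a + (-100)·b = +0.1
  (-145)·a + 55·b = -0.4
Eliminate b (×55 and ×(-100), subtract): -17525·a = -34.50 → a = ∂h/∂x = +0.001969
Back-substitute: b = ∂h/∂y = -0.002083.
Flow direction (−∇h) has components (-0.001969 E, +0.002083 N).
Azimuth = atan2(E, N) = atan2(-0.001969, +0.002083) = 316.6° ≈ 317°.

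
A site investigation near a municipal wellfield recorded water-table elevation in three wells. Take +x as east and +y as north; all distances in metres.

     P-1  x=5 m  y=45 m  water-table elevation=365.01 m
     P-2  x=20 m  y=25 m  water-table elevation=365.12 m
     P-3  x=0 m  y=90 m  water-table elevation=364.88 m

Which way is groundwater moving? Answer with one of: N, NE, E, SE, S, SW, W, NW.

Taking P-1 as reference: P-2−P-1 = (15, -20, +0.11); P-3−P-1 = (-5, 45, -0.13).
Determinant of the coordinate differences = 15·45 − (-5)·(-20) = 575.
∂h/∂x = [(+0.11)·45 − (-0.13)·(-20)] / 575 = +0.004087
∂h/∂y = [15·(-0.13) − (-5)·(+0.11)] / 575 = -0.002435
Flow = −∇h = (-0.004087 east, +0.002435 north), which points northwest.

NW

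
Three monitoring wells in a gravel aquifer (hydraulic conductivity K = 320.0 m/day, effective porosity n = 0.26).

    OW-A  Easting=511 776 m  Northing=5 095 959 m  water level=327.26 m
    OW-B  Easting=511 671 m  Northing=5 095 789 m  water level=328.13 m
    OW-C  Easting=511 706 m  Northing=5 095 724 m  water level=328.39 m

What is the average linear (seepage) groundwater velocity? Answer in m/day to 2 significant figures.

With h = a·x + b·y + c and OW-A as origin, the differences give:
  (-105)·a + (-170)·b = +0.87
  (-70)·a + (-235)·b = +1.13
Eliminate b (×(-235) and ×(-170), subtract): 12775·a = -12.350 → a = ∂h/∂x = -0.0009667
Back-substitute: b = ∂h/∂y = -0.004521.
|∇h| = √(-0.0009667² + -0.004521²) = 0.004623
Seepage velocity v = K·i/n = 320.0 × 0.004623 / 0.26 = 5.69 m/day.

5.7 m/day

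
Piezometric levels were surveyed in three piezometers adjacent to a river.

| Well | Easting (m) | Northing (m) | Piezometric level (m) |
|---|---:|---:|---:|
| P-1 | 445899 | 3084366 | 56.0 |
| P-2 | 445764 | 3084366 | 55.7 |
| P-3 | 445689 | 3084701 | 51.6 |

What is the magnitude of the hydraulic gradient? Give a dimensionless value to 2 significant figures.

Differences from P-1: to P-2 (Δx, Δy, Δh) = (-135, 0, -0.3); to P-3 = (-210, 335, -4.4).
Solve a·Δx + b·Δy = Δh: det = (-135)·335 − (-210)·0 = -45225.
∂h/∂x = [(-0.3)·335 − (-4.4)·0] / -45225 = +0.002222
∂h/∂y = [(-135)·(-4.4) − (-210)·(-0.3)] / -45225 = -0.01174
|∇h| = √(0.002222² + -0.01174²) = 0.01195

0.012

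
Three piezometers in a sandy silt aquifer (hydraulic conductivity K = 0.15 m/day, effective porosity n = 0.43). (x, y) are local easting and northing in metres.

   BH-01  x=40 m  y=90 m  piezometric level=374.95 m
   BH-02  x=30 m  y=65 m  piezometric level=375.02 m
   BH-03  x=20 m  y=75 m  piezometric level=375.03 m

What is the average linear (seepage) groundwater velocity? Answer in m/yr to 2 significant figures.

0.41 m/yr

Differences from BH-01: to BH-02 (Δx, Δy, Δh) = (-10, -25, +0.07); to BH-03 = (-20, -15, +0.08).
Solve a·Δx + b·Δy = Δh: det = (-10)·(-15) − (-20)·(-25) = -350.
∂h/∂x = [(+0.07)·(-15) − (+0.08)·(-25)] / -350 = -0.002714
∂h/∂y = [(-10)·(+0.08) − (-20)·(+0.07)] / -350 = -0.001714
|∇h| = √(-0.002714² + -0.001714²) = 0.00321
Seepage velocity v = K·i/n = 0.15 × 0.00321 / 0.43 = 0.00112 m/day = 0.4091 m/yr.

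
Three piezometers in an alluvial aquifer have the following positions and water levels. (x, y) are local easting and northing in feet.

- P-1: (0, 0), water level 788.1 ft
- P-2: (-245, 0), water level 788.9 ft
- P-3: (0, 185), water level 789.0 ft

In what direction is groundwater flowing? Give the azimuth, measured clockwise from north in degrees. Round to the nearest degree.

146°

∂h/∂x = (788.9 − 788.1) / (-245 − 0) = -0.003265
∂h/∂y = (789.0 − 788.1) / (185 − 0) = +0.004865
Flow direction (−∇h) has components (+0.003265 E, -0.004865 N).
Azimuth = atan2(E, N) = atan2(+0.003265, -0.004865) = 146.1° ≈ 146°.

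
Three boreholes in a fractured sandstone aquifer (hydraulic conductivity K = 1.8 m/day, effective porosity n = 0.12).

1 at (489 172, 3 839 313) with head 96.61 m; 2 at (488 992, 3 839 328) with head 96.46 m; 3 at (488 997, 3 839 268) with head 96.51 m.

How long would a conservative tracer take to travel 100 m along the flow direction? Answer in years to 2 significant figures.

17 years

Taking 1 as reference: 2−1 = (-180, 15, -0.15); 3−1 = (-175, -45, -0.10).
Solve a·Δx + b·Δy = Δh: det = (-180)·(-45) − (-175)·15 = 10725.
∂h/∂x = [(-0.15)·(-45) − (-0.10)·15] / 10725 = +0.0007692
∂h/∂y = [(-180)·(-0.10) − (-175)·(-0.15)] / 10725 = -0.0007692
|∇h| = √(0.0007692² + -0.0007692²) = 0.001088
Seepage velocity v = K·i/n = 1.8 × 0.001088 / 0.12 = 0.01632 m/day.
t = 100 / 0.01632 = 6127 days = 16.8 years.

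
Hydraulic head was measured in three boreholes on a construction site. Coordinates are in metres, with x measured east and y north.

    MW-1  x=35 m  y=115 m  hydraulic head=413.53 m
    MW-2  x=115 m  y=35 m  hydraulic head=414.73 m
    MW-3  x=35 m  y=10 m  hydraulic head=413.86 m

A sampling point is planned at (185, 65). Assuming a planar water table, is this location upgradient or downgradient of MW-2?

With h = a·x + b·y + c and MW-1 as origin, the differences give:
  80·a + (-80)·b = +1.20
  0·a + (-105)·b = +0.33
Eliminate b (×(-105) and ×(-80), subtract): -8400·a = -99.600 → a = ∂h/∂x = +0.01186
Back-substitute: b = ∂h/∂y = -0.003143.
Head at (185, 65) = 413.53 + (+0.01186)·(150) + (-0.003143)·(-50) = 415.47 m.
That is higher than the 414.73 m at MW-2, so the point is upgradient.

upgradient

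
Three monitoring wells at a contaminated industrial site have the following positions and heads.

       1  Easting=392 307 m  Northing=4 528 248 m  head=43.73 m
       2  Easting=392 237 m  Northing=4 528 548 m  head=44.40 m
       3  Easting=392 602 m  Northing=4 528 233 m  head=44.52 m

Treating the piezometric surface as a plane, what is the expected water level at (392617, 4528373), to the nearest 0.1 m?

With h = a·x + b·y + c and 1 as origin, the differences give:
  (-70)·a + 300·b = +0.67
  295·a + (-15)·b = +0.79
Eliminate b (×(-15) and ×300, subtract): -87450·a = -247.050 → a = ∂h/∂x = +0.002825
Back-substitute: b = ∂h/∂y = +0.002893.
h(392617, 4528373) = 43.73 + (+0.002825)·(310) + (+0.002893)·(125) = 43.73 +0.876 +0.362 = 44.967 m.

45.0 m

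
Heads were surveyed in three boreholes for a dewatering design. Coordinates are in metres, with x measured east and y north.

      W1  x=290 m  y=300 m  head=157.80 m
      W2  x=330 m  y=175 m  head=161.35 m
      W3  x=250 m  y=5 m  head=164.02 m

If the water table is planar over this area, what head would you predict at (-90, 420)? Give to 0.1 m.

148.9 m

Three-point gradient (reference W1): Δ to W2 = (40, -125, +3.55), Δ to W3 = (-40, -295, +6.22).
∂h/∂x = +0.01606, ∂h/∂y = -0.02326 (det = -16800).
h(-90, 420) = 157.80 + (+0.01606)·(-380) + (-0.02326)·(120) = 157.80 -6.101 -2.791 = 148.907 m.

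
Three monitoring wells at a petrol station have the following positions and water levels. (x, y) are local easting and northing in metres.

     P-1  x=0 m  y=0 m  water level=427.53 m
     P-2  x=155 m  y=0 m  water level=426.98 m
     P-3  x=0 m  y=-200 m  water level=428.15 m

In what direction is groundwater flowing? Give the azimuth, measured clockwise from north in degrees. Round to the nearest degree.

049°

∂h/∂x = (426.98 − 427.53) / (155 − 0) = -0.003548
∂h/∂y = (428.15 − 427.53) / (-200 − 0) = -0.003100
Flow direction (−∇h) has components (+0.003548 E, +0.003100 N).
Azimuth = atan2(E, N) = atan2(+0.003548, +0.003100) = 48.9° ≈ 049°.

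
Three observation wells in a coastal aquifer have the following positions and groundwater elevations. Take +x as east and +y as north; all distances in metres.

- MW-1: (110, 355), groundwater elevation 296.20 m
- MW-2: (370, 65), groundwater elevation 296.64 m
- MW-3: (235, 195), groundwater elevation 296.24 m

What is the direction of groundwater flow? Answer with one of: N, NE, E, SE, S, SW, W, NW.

With h = a·x + b·y + c and MW-1 as origin, the differences give:
  260·a + (-290)·b = +0.44
  125·a + (-160)·b = +0.04
Eliminate b (×(-160) and ×(-290), subtract): -5350·a = -58.800 → a = ∂h/∂x = +0.01099
Back-substitute: b = ∂h/∂y = +0.008336.
Flow = −∇h = (-0.01099 east, -0.008336 north), which points southwest.

SW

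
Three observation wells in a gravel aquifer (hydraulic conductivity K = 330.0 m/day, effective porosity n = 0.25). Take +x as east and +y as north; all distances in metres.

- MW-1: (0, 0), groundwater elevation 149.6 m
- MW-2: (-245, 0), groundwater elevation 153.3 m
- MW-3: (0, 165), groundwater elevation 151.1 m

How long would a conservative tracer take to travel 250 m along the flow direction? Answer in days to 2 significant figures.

∂h/∂x = (153.3 − 149.6) / (-245 − 0) = -0.01510
∂h/∂y = (151.1 − 149.6) / (165 − 0) = +0.009091
|∇h| = √(-0.01510² + 0.009091²) = 0.01763
Seepage velocity v = K·i/n = 330.0 × 0.01763 / 0.25 = 23.27 m/day.
t = 250 / 23.27 = 10.74 days.

11 days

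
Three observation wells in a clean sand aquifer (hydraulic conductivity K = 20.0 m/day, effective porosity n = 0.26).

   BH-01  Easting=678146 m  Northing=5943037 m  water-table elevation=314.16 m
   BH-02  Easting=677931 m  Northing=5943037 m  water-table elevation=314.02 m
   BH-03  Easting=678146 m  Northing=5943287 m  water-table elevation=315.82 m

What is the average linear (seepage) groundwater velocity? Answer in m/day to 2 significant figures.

0.51 m/day

∂h/∂x = (314.02 − 314.16) / (677931 − 678146) = +0.0006512
∂h/∂y = (315.82 − 314.16) / (5943287 − 5943037) = +0.006640
|∇h| = √(0.0006512² + 0.006640²) = 0.006672
Seepage velocity v = K·i/n = 20.0 × 0.006672 / 0.26 = 0.5132 m/day.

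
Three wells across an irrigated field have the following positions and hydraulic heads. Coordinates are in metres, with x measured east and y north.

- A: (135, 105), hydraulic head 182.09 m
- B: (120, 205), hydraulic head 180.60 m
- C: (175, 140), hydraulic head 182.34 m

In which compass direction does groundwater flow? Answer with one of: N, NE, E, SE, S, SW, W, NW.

Taking A as reference: B−A = (-15, 100, -1.49); C−A = (40, 35, +0.25).
Determinant of the coordinate differences = (-15)·35 − 40·100 = -4525.
∂h/∂x = [(-1.49)·35 − (+0.25)·100] / -4525 = +0.01705
∂h/∂y = [(-15)·(+0.25) − 40·(-1.49)] / -4525 = -0.01234
Flow = −∇h = (-0.01705 east, +0.01234 north), which points northwest.

NW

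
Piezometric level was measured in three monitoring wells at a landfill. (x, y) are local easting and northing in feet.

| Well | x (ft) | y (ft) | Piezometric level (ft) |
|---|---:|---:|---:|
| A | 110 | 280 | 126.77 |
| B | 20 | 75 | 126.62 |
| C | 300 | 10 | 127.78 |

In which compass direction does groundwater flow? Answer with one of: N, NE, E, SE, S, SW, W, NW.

Taking A as reference: B−A = (-90, -205, -0.15); C−A = (190, -270, +1.01).
Solve a·Δx + b·Δy = Δh: det = (-90)·(-270) − 190·(-205) = 63250.
∂h/∂x = [(-0.15)·(-270) − (+1.01)·(-205)] / 63250 = +0.003914
∂h/∂y = [(-90)·(+1.01) − 190·(-0.15)] / 63250 = -0.0009866
Flow = −∇h = (-0.003914 east, +0.0009866 north), which points west.

W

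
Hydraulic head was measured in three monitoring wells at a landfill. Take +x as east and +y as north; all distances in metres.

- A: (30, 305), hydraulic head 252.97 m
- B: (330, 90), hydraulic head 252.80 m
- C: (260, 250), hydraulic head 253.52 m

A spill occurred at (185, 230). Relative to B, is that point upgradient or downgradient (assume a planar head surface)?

Taking A as reference: B−A = (300, -215, -0.17); C−A = (230, -55, +0.55).
Determinant of the coordinate differences = 300·(-55) − 230·(-215) = 32950.
∂h/∂x = [(-0.17)·(-55) − (+0.55)·(-215)] / 32950 = +0.003873
∂h/∂y = [300·(+0.55) − 230·(-0.17)] / 32950 = +0.006194
Head at (185, 230) = 252.97 + (+0.003873)·(155) + (+0.006194)·(-75) = 253.11 m.
That is higher than the 252.80 m at B, so the point is upgradient.

upgradient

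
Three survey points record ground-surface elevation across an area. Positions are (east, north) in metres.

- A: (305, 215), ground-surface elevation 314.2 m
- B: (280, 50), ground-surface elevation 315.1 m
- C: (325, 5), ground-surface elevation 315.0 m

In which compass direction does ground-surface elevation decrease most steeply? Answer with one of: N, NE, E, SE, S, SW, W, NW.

With z = a·x + b·y + c and A as origin, the differences give:
  (-25)·a + (-165)·b = +0.9
  20·a + (-210)·b = +0.8
Eliminate b (×(-210) and ×(-165), subtract): 8550·a = -57.00 → a = ∂z/∂x = -0.006667
Back-substitute: b = ∂z/∂y = -0.004444.
Steepest decrease is along −∇f = (+0.006667 E, +0.004444 N) → northeast.

NE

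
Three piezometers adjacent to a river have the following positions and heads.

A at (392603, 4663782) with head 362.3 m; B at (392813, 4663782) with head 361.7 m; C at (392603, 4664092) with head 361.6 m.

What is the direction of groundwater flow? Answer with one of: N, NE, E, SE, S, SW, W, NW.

∂h/∂x = (361.7 − 362.3) / (392813 − 392603) = -0.002857
∂h/∂y = (361.6 − 362.3) / (4664092 − 4663782) = -0.002258
Flow = −∇h = (+0.002857 east, +0.002258 north), which points northeast.

NE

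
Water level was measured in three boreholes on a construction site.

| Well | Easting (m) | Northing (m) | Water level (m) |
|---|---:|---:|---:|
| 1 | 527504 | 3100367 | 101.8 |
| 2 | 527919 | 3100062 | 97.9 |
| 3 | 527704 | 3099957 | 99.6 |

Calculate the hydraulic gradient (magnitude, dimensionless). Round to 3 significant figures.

Three-point gradient (reference 1): Δ to 2 = (415, -305, -3.9), Δ to 3 = (200, -410, -2.2).
∂h/∂x = -0.008502, ∂h/∂y = +0.001219 (det = -109150).
|∇h| = √(-0.008502² + 0.001219²) = 0.008589

0.00859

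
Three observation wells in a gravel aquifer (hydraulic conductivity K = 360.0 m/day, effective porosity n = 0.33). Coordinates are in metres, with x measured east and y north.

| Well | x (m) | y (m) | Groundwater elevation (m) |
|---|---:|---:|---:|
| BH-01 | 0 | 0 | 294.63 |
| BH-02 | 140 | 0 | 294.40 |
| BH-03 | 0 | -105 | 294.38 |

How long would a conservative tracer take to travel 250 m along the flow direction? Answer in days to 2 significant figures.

∂h/∂x = (294.40 − 294.63) / (140 − 0) = -0.001643
∂h/∂y = (294.38 − 294.63) / (-105 − 0) = +0.002381
|∇h| = √(-0.001643² + 0.002381²) = 0.002893
Seepage velocity v = K·i/n = 360.0 × 0.002893 / 0.33 = 3.156 m/day.
t = 250 / 3.156 = 79.21 days.

79 days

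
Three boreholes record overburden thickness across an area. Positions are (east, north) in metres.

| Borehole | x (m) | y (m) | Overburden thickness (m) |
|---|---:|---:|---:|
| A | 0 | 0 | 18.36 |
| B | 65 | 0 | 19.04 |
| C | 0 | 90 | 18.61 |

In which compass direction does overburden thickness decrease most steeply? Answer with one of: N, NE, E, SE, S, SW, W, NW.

W

∂d/∂x = (19.04 − 18.36) / (65 − 0) = +0.01046
∂d/∂y = (18.61 − 18.36) / (90 − 0) = +0.002778
Steepest decrease is along −∇f = (-0.01046 E, -0.002778 N) → west.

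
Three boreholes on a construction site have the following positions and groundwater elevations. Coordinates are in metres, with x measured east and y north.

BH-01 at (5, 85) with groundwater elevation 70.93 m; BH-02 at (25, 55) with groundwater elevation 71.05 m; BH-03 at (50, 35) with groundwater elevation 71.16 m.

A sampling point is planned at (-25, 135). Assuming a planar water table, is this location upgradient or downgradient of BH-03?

downgradient

With h = a·x + b·y + c and BH-01 as origin, the differences give:
  20·a + (-30)·b = +0.12
  45·a + (-50)·b = +0.23
Eliminate b (×(-50) and ×(-30), subtract): 350·a = 0.900 → a = ∂h/∂x = +0.002571
Back-substitute: b = ∂h/∂y = -0.002286.
Head at (-25, 135) = 70.93 + (+0.002571)·(-30) + (-0.002286)·(50) = 70.74 m.
That is lower than the 71.16 m at BH-03, so the point is downgradient.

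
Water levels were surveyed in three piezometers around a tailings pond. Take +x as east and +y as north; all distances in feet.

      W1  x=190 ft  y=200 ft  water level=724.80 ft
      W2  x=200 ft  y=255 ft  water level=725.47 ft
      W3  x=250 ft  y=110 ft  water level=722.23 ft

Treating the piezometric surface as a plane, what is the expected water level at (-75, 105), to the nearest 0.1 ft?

Taking W1 as reference: W2−W1 = (10, 55, +0.67); W3−W1 = (60, -90, -2.57).
Solve a·Δx + b·Δy = Δh: det = 10·(-90) − 60·55 = -4200.
∂h/∂x = [(+0.67)·(-90) − (-2.57)·55] / -4200 = -0.01930
∂h/∂y = [10·(-2.57) − 60·(+0.67)] / -4200 = +0.01569
h(-75, 105) = 724.80 + (-0.01930)·(-265) + (+0.01569)·(-95) = 724.80 +5.114 -1.491 = 728.423 ft.

728.4 ft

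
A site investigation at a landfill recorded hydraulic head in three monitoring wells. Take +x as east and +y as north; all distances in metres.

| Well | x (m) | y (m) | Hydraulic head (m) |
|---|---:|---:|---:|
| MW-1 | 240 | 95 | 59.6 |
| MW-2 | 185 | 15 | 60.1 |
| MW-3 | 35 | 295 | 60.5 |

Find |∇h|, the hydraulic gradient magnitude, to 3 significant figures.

Differences from MW-1: to MW-2 (Δx, Δy, Δh) = (-55, -80, +0.5); to MW-3 = (-205, 200, +0.9).
Determinant of the coordinate differences = (-55)·200 − (-205)·(-80) = -27400.
∂h/∂x = [(+0.5)·200 − (+0.9)·(-80)] / -27400 = -0.006277
∂h/∂y = [(-55)·(+0.9) − (-205)·(+0.5)] / -27400 = -0.001934
|∇h| = √(-0.006277² + -0.001934²) = 0.006568

0.00657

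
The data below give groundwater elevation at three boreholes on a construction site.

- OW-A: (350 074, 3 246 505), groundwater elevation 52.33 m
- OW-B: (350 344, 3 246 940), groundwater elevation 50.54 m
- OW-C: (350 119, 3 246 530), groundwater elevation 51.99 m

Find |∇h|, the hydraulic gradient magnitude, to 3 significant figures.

Taking OW-A as reference: OW-B−OW-A = (270, 435, -1.79); OW-C−OW-A = (45, 25, -0.34).
Determinant of the coordinate differences = 270·25 − 45·435 = -12825.
∂h/∂x = [(-1.79)·25 − (-0.34)·435] / -12825 = -0.008043
∂h/∂y = [270·(-0.34) − 45·(-1.79)] / -12825 = +0.0008772
|∇h| = √(-0.008043² + 0.0008772²) = 0.008091

0.00809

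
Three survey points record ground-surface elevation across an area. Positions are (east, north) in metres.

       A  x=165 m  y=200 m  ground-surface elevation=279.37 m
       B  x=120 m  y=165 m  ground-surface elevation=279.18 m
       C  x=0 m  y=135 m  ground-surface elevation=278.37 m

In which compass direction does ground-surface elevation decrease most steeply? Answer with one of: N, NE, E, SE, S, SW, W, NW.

NW

Taking A as reference: B−A = (-45, -35, -0.19); C−A = (-165, -65, -1.00).
Determinant of the coordinate differences = (-45)·(-65) − (-165)·(-35) = -2850.
∂z/∂x = [(-0.19)·(-65) − (-1.00)·(-35)] / -2850 = +0.007947
∂z/∂y = [(-45)·(-1.00) − (-165)·(-0.19)] / -2850 = -0.004789
Steepest decrease is along −∇f = (-0.007947 E, +0.004789 N) → northwest.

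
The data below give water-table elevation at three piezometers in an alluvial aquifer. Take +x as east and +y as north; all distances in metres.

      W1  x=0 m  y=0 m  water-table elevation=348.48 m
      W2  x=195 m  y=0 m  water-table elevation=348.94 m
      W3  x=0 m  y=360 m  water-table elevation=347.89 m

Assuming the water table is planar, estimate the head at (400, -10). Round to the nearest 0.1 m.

∂h/∂x = (348.94 − 348.48) / (195 − 0) = +0.002359
∂h/∂y = (347.89 − 348.48) / (360 − 0) = -0.001639
h(400, -10) = 348.48 + (+0.002359)·(400) + (-0.001639)·(-10) = 348.48 +0.944 +0.016 = 349.440 m.

349.4 m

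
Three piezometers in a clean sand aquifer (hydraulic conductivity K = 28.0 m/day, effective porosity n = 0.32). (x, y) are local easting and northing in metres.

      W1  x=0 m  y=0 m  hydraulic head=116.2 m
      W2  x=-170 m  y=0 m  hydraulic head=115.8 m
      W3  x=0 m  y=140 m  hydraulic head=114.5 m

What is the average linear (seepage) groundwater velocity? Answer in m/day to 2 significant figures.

1.1 m/day

∂h/∂x = (115.8 − 116.2) / (-170 − 0) = +0.002353
∂h/∂y = (114.5 − 116.2) / (140 − 0) = -0.01214
|∇h| = √(0.002353² + -0.01214²) = 0.01237
Seepage velocity v = K·i/n = 28.0 × 0.01237 / 0.32 = 1.082 m/day.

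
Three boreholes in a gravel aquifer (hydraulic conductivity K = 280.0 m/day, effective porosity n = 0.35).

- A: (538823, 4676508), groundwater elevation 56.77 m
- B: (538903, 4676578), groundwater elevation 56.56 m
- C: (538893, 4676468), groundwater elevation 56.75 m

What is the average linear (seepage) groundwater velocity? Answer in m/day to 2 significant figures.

With h = a·x + b·y + c and A as origin, the differences give:
  80·a + 70·b = -0.21
  70·a + (-40)·b = -0.02
Eliminate b (×(-40) and ×70, subtract): -8100·a = 9.800 → a = ∂h/∂x = -0.001210
Back-substitute: b = ∂h/∂y = -0.001617.
|∇h| = √(-0.001210² + -0.001617²) = 0.00202
Seepage velocity v = K·i/n = 280.0 × 0.00202 / 0.35 = 1.616 m/day.

1.6 m/day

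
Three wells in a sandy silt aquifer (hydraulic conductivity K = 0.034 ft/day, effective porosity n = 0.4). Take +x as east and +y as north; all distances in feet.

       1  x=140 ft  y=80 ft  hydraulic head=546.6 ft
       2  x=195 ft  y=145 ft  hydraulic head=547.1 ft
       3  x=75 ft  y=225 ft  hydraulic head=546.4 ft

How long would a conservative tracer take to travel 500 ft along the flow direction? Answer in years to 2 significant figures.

With h = a·x + b·y + c and 1 as origin, the differences give:
  55·a + 65·b = +0.5
  (-65)·a + 145·b = -0.2
Eliminate b (×145 and ×65, subtract): 12200·a = 85.50 → a = ∂h/∂x = +0.007008
Back-substitute: b = ∂h/∂y = +0.001762.
|∇h| = √(0.007008² + 0.001762²) = 0.007226
Seepage velocity v = K·i/n = 0.034 × 0.007226 / 0.4 = 0.0006142 ft/day.
t = 500 / 0.0006142 = 8.141e+05 days = 2.23e+03 years.

2200 years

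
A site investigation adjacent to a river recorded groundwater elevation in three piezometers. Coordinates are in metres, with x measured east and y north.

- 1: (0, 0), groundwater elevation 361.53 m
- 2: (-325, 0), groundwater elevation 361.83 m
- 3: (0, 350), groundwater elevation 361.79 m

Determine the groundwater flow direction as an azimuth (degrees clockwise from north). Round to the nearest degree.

129°

∂h/∂x = (361.83 − 361.53) / (-325 − 0) = -0.0009231
∂h/∂y = (361.79 − 361.53) / (350 − 0) = +0.0007429
Flow direction (−∇h) has components (+0.0009231 E, -0.0007429 N).
Azimuth = atan2(E, N) = atan2(+0.0009231, -0.0007429) = 128.8° ≈ 129°.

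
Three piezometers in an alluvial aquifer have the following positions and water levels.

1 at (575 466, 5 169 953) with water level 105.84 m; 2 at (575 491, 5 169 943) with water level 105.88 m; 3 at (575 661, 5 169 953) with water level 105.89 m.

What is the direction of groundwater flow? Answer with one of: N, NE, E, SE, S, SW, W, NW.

N

Three-point gradient (reference 1): Δ to 2 = (25, -10, +0.04), Δ to 3 = (195, 0, +0.05).
∂h/∂x = +0.0002564, ∂h/∂y = -0.003359 (det = 1950).
Flow = −∇h = (-0.0002564 east, +0.003359 north), which points north.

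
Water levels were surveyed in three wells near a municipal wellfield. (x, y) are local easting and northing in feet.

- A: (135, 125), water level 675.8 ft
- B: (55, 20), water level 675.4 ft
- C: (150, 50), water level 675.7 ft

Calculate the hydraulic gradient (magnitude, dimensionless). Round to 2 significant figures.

Three-point gradient (reference A): Δ to B = (-80, -105, -0.4), Δ to C = (15, -75, -0.1).
∂h/∂x = +0.002574, ∂h/∂y = +0.001848 (det = 7575).
|∇h| = √(0.002574² + 0.001848²) = 0.003169

0.0032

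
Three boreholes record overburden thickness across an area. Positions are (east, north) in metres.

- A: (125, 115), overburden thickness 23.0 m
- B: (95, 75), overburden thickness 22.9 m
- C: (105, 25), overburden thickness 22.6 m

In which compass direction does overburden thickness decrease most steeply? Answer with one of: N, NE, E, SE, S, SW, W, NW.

Differences from A: to B (Δx, Δy, Δh) = (-30, -40, -0.1); to C = (-20, -90, -0.4).
Determinant of the coordinate differences = (-30)·(-90) − (-20)·(-40) = 1900.
∂d/∂x = [(-0.1)·(-90) − (-0.4)·(-40)] / 1900 = -0.003684
∂d/∂y = [(-30)·(-0.4) − (-20)·(-0.1)] / 1900 = +0.005263
Steepest decrease is along −∇f = (+0.003684 E, -0.005263 N) → southeast.

SE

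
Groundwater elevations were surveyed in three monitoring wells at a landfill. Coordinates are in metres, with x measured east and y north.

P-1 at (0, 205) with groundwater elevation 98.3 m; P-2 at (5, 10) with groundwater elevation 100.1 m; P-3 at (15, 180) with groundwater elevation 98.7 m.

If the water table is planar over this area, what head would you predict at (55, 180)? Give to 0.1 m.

With h = a·x + b·y + c and P-1 as origin, the differences give:
  5·a + (-195)·b = +1.8
  15·a + (-25)·b = +0.4
Eliminate b (×(-25) and ×(-195), subtract): 2800·a = 33.00 → a = ∂h/∂x = +0.01179
Back-substitute: b = ∂h/∂y = -0.008929.
h(55, 180) = 98.3 + (+0.01179)·(55) + (-0.008929)·(-25) = 98.3 +0.648 +0.223 = 99.171 m.

99.2 m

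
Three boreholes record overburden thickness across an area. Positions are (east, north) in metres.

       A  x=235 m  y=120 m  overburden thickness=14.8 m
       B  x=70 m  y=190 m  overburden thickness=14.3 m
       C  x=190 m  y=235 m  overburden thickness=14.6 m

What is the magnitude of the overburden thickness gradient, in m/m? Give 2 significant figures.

Differences from A: to B (Δx, Δy, Δh) = (-165, 70, -0.5); to C = (-45, 115, -0.2).
Determinant of the coordinate differences = (-165)·115 − (-45)·70 = -15825.
∂d/∂x = [(-0.5)·115 − (-0.2)·70] / -15825 = +0.002749
∂d/∂y = [(-165)·(-0.2) − (-45)·(-0.5)] / -15825 = -0.0006635
|∇f| = √(0.002749² + -0.0006635²) = 0.002828 m/m

0.0028 m/m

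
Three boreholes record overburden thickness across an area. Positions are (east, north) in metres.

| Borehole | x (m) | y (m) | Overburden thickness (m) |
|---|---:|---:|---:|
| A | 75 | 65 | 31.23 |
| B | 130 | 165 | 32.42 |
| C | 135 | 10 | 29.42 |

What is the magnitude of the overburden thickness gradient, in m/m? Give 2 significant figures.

Three-point gradient (reference A): Δ to B = (55, 100, +1.19), Δ to C = (60, -55, -1.81).
∂d/∂x = -0.01280, ∂d/∂y = +0.01894 (det = -9025).
|∇f| = √(-0.01280² + 0.01894²) = 0.02286 m/m

0.023 m/m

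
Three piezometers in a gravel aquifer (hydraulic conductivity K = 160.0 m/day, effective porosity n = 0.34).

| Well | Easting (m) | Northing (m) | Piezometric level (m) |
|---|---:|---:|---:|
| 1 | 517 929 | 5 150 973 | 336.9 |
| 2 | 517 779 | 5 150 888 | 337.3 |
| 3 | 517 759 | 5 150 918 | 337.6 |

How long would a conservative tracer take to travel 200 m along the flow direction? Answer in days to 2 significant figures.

50 days

Three-point gradient (reference 1): Δ to 2 = (-150, -85, +0.4), Δ to 3 = (-170, -55, +0.7).
∂h/∂x = -0.006048, ∂h/∂y = +0.005968 (det = -6200).
|∇h| = √(-0.006048² + 0.005968²) = 0.008497
Seepage velocity v = K·i/n = 160.0 × 0.008497 / 0.34 = 3.999 m/day.
t = 200 / 3.999 = 50.01 days.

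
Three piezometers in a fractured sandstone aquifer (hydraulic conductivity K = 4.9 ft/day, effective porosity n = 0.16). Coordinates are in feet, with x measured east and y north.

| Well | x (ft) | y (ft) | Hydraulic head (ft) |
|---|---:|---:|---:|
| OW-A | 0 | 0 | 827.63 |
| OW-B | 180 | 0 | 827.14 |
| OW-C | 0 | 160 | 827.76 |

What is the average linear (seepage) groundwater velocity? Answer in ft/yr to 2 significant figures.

32 ft/yr

∂h/∂x = (827.14 − 827.63) / (180 − 0) = -0.002722
∂h/∂y = (827.76 − 827.63) / (160 − 0) = +0.0008125
|∇h| = √(-0.002722² + 0.0008125²) = 0.002841
Seepage velocity v = K·i/n = 4.9 × 0.002841 / 0.16 = 0.08701 ft/day = 31.78 ft/yr.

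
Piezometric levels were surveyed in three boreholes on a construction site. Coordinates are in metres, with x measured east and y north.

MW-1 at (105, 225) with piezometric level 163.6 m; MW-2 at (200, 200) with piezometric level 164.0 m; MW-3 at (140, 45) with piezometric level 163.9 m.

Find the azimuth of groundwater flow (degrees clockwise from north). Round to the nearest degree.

283°

Taking MW-1 as reference: MW-2−MW-1 = (95, -25, +0.4); MW-3−MW-1 = (35, -180, +0.3).
Solve a·Δx + b·Δy = Δh: det = 95·(-180) − 35·(-25) = -16225.
∂h/∂x = [(+0.4)·(-180) − (+0.3)·(-25)] / -16225 = +0.003975
∂h/∂y = [95·(+0.3) − 35·(+0.4)] / -16225 = -0.0008937
Flow direction (−∇h) has components (-0.003975 E, +0.0008937 N).
Azimuth = atan2(E, N) = atan2(-0.003975, +0.0008937) = 282.7° ≈ 283°.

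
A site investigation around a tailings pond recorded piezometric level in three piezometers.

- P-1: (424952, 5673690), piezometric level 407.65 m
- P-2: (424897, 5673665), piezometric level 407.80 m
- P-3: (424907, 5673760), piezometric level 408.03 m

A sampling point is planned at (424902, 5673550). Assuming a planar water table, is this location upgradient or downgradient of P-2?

downgradient

With h = a·x + b·y + c and P-1 as origin, the differences give:
  (-55)·a + (-25)·b = +0.15
  (-45)·a + 70·b = +0.38
Eliminate b (×70 and ×(-25), subtract): -4975·a = 20.000 → a = ∂h/∂x = -0.004020
Back-substitute: b = ∂h/∂y = +0.002844.
Head at (424902, 5673550) = 407.65 + (-0.004020)·(-50) + (+0.002844)·(-140) = 407.45 m.
That is lower than the 407.80 m at P-2, so the point is downgradient.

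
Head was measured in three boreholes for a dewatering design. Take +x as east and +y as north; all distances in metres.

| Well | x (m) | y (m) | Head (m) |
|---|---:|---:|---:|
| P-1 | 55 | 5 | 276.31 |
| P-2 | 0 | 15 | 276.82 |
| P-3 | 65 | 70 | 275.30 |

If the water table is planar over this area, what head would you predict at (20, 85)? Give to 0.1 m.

275.6 m

Differences from P-1: to P-2 (Δx, Δy, Δh) = (-55, 10, +0.51); to P-3 = (10, 65, -1.01).
Solve a·Δx + b·Δy = Δh: det = (-55)·65 − 10·10 = -3675.
∂h/∂x = [(+0.51)·65 − (-1.01)·10] / -3675 = -0.01177
∂h/∂y = [(-55)·(-1.01) − 10·(+0.51)] / -3675 = -0.01373
h(20, 85) = 276.31 + (-0.01177)·(-35) + (-0.01373)·(80) = 276.31 +0.412 -1.098 = 275.624 m.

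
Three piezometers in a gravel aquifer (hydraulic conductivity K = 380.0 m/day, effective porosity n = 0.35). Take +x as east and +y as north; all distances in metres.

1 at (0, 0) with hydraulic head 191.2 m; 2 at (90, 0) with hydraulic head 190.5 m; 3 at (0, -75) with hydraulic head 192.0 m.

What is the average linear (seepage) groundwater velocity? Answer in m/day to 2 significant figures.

14 m/day

∂h/∂x = (190.5 − 191.2) / (90 − 0) = -0.007778
∂h/∂y = (192.0 − 191.2) / (-75 − 0) = -0.01067
|∇h| = √(-0.007778² + -0.01067²) = 0.0132
Seepage velocity v = K·i/n = 380.0 × 0.0132 / 0.35 = 14.33 m/day.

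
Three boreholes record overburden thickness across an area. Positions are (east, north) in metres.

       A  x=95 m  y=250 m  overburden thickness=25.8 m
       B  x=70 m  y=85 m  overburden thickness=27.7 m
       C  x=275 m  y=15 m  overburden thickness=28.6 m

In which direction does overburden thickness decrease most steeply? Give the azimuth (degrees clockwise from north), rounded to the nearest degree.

358°

Differences from A: to B (Δx, Δy, Δh) = (-25, -165, +1.9); to C = (180, -235, +2.8).
Determinant of the coordinate differences = (-25)·(-235) − 180·(-165) = 35575.
∂d/∂x = [(+1.9)·(-235) − (+2.8)·(-165)] / 35575 = +0.0004357
∂d/∂y = [(-25)·(+2.8) − 180·(+1.9)] / 35575 = -0.01158
Steepest decrease is along −∇f: components (-0.0004357 E, +0.01158 N).
Azimuth = atan2(-0.0004357, +0.01158) = 357.8° ≈ 358°.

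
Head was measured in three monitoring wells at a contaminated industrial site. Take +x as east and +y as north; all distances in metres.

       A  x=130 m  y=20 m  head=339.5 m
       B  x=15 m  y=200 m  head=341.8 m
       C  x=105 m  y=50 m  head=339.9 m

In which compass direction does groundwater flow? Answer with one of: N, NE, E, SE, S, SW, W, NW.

S

Differences from A: to B (Δx, Δy, Δh) = (-115, 180, +2.3); to C = (-25, 30, +0.4).
Solve a·Δx + b·Δy = Δh: det = (-115)·30 − (-25)·180 = 1050.
∂h/∂x = [(+2.3)·30 − (+0.4)·180] / 1050 = -0.002857
∂h/∂y = [(-115)·(+0.4) − (-25)·(+2.3)] / 1050 = +0.01095
Flow = −∇h = (+0.002857 east, -0.01095 north), which points south.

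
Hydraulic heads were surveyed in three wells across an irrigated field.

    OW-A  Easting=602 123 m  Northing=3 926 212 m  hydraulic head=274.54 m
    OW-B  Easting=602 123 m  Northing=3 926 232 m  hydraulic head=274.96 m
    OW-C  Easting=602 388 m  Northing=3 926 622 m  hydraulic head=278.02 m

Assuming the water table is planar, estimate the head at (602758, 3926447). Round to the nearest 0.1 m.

267.2 m

Three-point gradient (reference OW-A): Δ to OW-B = (0, 20, +0.42), Δ to OW-C = (265, 410, +3.48).
∂h/∂x = -0.01936, ∂h/∂y = +0.02100 (det = -5300).
h(602758, 3926447) = 274.54 + (-0.01936)·(635) + (+0.02100)·(235) = 274.54 -12.293 +4.935 = 267.182 m.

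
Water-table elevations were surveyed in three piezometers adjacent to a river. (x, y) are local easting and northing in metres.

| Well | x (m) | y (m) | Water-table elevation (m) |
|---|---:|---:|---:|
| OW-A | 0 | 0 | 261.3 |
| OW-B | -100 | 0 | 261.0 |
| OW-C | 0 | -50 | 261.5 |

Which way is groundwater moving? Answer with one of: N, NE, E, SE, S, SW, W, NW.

∂h/∂x = (261.0 − 261.3) / (-100 − 0) = +0.003000
∂h/∂y = (261.5 − 261.3) / (-50 − 0) = -0.004000
Flow = −∇h = (-0.003000 east, +0.004000 north), which points northwest.

NW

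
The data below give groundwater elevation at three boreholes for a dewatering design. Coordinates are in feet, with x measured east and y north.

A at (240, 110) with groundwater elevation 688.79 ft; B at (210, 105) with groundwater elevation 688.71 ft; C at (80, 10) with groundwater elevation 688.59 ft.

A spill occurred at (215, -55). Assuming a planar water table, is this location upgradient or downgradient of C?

With h = a·x + b·y + c and A as origin, the differences give:
  (-30)·a + (-5)·b = -0.08
  (-160)·a + (-100)·b = -0.20
Eliminate b (×(-100) and ×(-5), subtract): 2200·a = 7.000 → a = ∂h/∂x = +0.003182
Back-substitute: b = ∂h/∂y = -0.003091.
Head at (215, -55) = 688.79 + (+0.003182)·(-25) + (-0.003091)·(-165) = 689.22 ft.
That is higher than the 688.59 ft at C, so the point is upgradient.

upgradient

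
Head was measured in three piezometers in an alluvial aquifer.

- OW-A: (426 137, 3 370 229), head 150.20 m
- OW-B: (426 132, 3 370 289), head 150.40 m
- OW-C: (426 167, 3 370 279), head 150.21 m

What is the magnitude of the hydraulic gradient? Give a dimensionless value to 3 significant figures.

Taking OW-A as reference: OW-B−OW-A = (-5, 60, +0.20); OW-C−OW-A = (30, 50, +0.01).
Determinant of the coordinate differences = (-5)·50 − 30·60 = -2050.
∂h/∂x = [(+0.20)·50 − (+0.01)·60] / -2050 = -0.004585
∂h/∂y = [(-5)·(+0.01) − 30·(+0.20)] / -2050 = +0.002951
|∇h| = √(-0.004585² + 0.002951²) = 0.005453

0.00545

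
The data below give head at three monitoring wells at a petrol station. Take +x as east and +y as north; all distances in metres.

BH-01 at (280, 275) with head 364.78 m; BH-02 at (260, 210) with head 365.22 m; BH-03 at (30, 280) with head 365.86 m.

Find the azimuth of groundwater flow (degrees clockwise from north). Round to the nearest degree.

Differences from BH-01: to BH-02 (Δx, Δy, Δh) = (-20, -65, +0.44); to BH-03 = (-250, 5, +1.08).
Solve a·Δx + b·Δy = Δh: det = (-20)·5 − (-250)·(-65) = -16350.
∂h/∂x = [(+0.44)·5 − (+1.08)·(-65)] / -16350 = -0.004428
∂h/∂y = [(-20)·(+1.08) − (-250)·(+0.44)] / -16350 = -0.005407
Flow direction (−∇h) has components (+0.004428 E, +0.005407 N).
Azimuth = atan2(E, N) = atan2(+0.004428, +0.005407) = 39.3° ≈ 039°.

039°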